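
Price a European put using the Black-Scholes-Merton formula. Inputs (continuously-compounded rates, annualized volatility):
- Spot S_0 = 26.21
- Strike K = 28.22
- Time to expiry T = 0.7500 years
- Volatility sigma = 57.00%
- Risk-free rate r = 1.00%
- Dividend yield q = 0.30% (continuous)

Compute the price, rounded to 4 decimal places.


Answer: Price = 6.2582

Derivation:
d1 = (ln(S/K) + (r - q + 0.5*sigma^2) * T) / (sigma * sqrt(T)) = 0.10776713
d2 = d1 - sigma * sqrt(T) = -0.38586735
exp(-rT) = 0.99252805; exp(-qT) = 0.99775253
P = K * exp(-rT) * N(-d2) - S_0 * exp(-qT) * N(-d1)
N(-d1) = 0.45709021; N(-d2) = 0.65020254
P = 28.2200 * 0.99252805 * 0.65020254 - 26.2100 * 0.99775253 * 0.45709021 = 6.2582


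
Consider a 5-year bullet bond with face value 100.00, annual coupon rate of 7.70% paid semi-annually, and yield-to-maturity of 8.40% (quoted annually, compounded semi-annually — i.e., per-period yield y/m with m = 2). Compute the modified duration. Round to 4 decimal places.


Coupon per period c = face * coupon_rate / m = 3.850000
Periods per year m = 2; per-period yield y/m = 0.042000
Number of cashflows N = 10
Cashflows (t years, CF_t, discount factor 1/(1+y/m)^(m*t), PV):
  t = 0.5000: CF_t = 3.850000, DF = 0.959693, PV = 3.694818
  t = 1.0000: CF_t = 3.850000, DF = 0.921010, PV = 3.545890
  t = 1.5000: CF_t = 3.850000, DF = 0.883887, PV = 3.402966
  t = 2.0000: CF_t = 3.850000, DF = 0.848260, PV = 3.265802
  t = 2.5000: CF_t = 3.850000, DF = 0.814069, PV = 3.134167
  t = 3.0000: CF_t = 3.850000, DF = 0.781257, PV = 3.007838
  t = 3.5000: CF_t = 3.850000, DF = 0.749766, PV = 2.886601
  t = 4.0000: CF_t = 3.850000, DF = 0.719545, PV = 2.770250
  t = 4.5000: CF_t = 3.850000, DF = 0.690543, PV = 2.658589
  t = 5.0000: CF_t = 103.850000, DF = 0.662709, PV = 68.822320
Price P = sum_t PV_t = 97.189241
First compute Macaulay numerator sum_t t * PV_t:
  t * PV_t at t = 0.5000: 1.847409
  t * PV_t at t = 1.0000: 3.545890
  t * PV_t at t = 1.5000: 5.104449
  t * PV_t at t = 2.0000: 6.531604
  t * PV_t at t = 2.5000: 7.835418
  t * PV_t at t = 3.0000: 9.023513
  t * PV_t at t = 3.5000: 10.103102
  t * PV_t at t = 4.0000: 11.081000
  t * PV_t at t = 4.5000: 11.963652
  t * PV_t at t = 5.0000: 344.111602
Macaulay duration D = 411.147639 / 97.189241 = 4.230382
Modified duration = D / (1 + y/m) = 4.230382 / (1 + 0.042000) = 4.059868

Answer: Modified duration = 4.0599


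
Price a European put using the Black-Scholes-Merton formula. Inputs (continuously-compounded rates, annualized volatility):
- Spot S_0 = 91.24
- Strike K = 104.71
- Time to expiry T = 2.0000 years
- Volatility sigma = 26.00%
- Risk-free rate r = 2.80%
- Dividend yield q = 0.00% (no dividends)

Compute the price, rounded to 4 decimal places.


d1 = (ln(S/K) + (r - q + 0.5*sigma^2) * T) / (sigma * sqrt(T)) = -0.03835028
d2 = d1 - sigma * sqrt(T) = -0.40604581
exp(-rT) = 0.94553914; exp(-qT) = 1.00000000
P = K * exp(-rT) * N(-d2) - S_0 * exp(-qT) * N(-d1)
N(-d1) = 0.51529580; N(-d2) = 0.65764553
P = 104.7100 * 0.94553914 * 0.65764553 - 91.2400 * 1.00000000 * 0.51529580 = 18.0962

Answer: Price = 18.0962


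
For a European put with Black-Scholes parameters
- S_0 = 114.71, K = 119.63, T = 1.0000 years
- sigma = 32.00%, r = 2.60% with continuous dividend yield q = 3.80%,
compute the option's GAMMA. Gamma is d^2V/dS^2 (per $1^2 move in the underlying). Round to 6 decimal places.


Answer: Gamma = 0.010463

Derivation:
d1 = -0.0087388809; d2 = -0.3287388809
phi(d1) = 0.3989270475; exp(-qT) = 0.9627129409; exp(-rT) = 0.9743350896
Gamma = exp(-qT) * phi(d1) / (S * sigma * sqrt(T)) = 0.9627129409 * 0.3989270475 / (114.7100 * 0.3200 * 1.0000000000) = 0.010463


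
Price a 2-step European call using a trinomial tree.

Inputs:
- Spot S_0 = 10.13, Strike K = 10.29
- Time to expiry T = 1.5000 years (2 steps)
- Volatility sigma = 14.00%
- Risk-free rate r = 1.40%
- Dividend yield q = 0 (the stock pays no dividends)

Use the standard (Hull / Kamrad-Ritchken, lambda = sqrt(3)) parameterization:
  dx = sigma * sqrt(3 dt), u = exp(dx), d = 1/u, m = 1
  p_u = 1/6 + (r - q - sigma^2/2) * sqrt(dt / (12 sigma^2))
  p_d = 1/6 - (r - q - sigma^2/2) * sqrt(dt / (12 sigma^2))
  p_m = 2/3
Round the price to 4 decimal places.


dt = T/N = 0.750000; dx = sigma*sqrt(3*dt) = 0.210000
u = exp(dx) = 1.233678; d = 1/u = 0.810584
p_u = 0.174167, p_m = 0.666667, p_d = 0.159167
Discount per step: exp(-r*dt) = 0.989555
Stock lattice S(k, j) with j the centered position index:
  k=0: S(0,+0) = 10.1300
  k=1: S(1,-1) = 8.2112; S(1,+0) = 10.1300; S(1,+1) = 12.4972
  k=2: S(2,-2) = 6.6559; S(2,-1) = 8.2112; S(2,+0) = 10.1300; S(2,+1) = 12.4972; S(2,+2) = 15.4175
Terminal payoffs V(N, j) = max(S_T - K, 0):
  V(2,-2) = 0.000000; V(2,-1) = 0.000000; V(2,+0) = 0.000000; V(2,+1) = 2.207159; V(2,+2) = 5.127471
Backward induction: V(k, j) = exp(-r*dt) * [p_u * V(k+1, j+1) + p_m * V(k+1, j) + p_d * V(k+1, j-1)]
  V(1,-1) = exp(-r*dt) * [p_u*0.000000 + p_m*0.000000 + p_d*0.000000] = 0.000000
  V(1,+0) = exp(-r*dt) * [p_u*2.207159 + p_m*0.000000 + p_d*0.000000] = 0.380398
  V(1,+1) = exp(-r*dt) * [p_u*5.127471 + p_m*2.207159 + p_d*0.000000] = 2.339777
  V(0,+0) = exp(-r*dt) * [p_u*2.339777 + p_m*0.380398 + p_d*0.000000] = 0.654205

Answer: Price = V(0,0) = 0.6542


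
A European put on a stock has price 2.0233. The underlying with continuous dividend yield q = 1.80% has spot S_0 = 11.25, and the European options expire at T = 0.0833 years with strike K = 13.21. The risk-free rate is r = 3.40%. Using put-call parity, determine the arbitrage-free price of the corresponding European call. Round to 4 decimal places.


Put-call parity: C - P = S_0 * exp(-qT) - K * exp(-rT).
S_0 * exp(-qT) = 11.2500 * 0.99850172 = 11.23314439
K * exp(-rT) = 13.2100 * 0.99717181 = 13.17263957
C = P + S*exp(-qT) - K*exp(-rT)
C = 2.0233 + 11.23314439 - 13.17263957 = 0.0838

Answer: Call price = 0.0838


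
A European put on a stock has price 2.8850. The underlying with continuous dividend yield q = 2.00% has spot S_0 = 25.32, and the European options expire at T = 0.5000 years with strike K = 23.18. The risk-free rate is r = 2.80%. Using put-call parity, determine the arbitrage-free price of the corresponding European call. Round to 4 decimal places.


Put-call parity: C - P = S_0 * exp(-qT) - K * exp(-rT).
S_0 * exp(-qT) = 25.3200 * 0.99004983 = 25.06806179
K * exp(-rT) = 23.1800 * 0.98609754 = 22.85774108
C = P + S*exp(-qT) - K*exp(-rT)
C = 2.8850 + 25.06806179 - 22.85774108 = 5.0953

Answer: Call price = 5.0953


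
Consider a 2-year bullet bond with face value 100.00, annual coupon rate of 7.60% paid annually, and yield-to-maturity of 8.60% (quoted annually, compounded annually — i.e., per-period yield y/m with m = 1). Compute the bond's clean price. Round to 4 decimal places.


Coupon per period c = face * coupon_rate / m = 7.600000
Periods per year m = 1; per-period yield y/m = 0.086000
Number of cashflows N = 2
Cashflows (t years, CF_t, discount factor 1/(1+y/m)^(m*t), PV):
  t = 1.0000: CF_t = 7.600000, DF = 0.920810, PV = 6.998158
  t = 2.0000: CF_t = 107.600000, DF = 0.847892, PV = 91.233140
Price P = sum_t PV_t = 98.231298

Answer: Price = 98.2313


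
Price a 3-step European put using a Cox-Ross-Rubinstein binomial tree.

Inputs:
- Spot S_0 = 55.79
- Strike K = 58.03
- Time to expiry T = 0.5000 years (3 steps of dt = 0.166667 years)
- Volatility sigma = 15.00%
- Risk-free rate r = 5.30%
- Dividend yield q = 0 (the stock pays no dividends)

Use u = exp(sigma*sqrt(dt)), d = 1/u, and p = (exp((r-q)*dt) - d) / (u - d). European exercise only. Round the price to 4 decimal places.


dt = T/N = 0.166667
u = exp(sigma*sqrt(dt)) = 1.063151; d = 1/u = 0.940600
p = (exp((r-q)*dt) - d) / (u - d) = 0.557094
Discount per step: exp(-r*dt) = 0.991206
Stock lattice S(k, i) with i counting down-moves:
  k=0: S(0,0) = 55.7900
  k=1: S(1,0) = 59.3132; S(1,1) = 52.4761
  k=2: S(2,0) = 63.0589; S(2,1) = 55.7900; S(2,2) = 49.3590
  k=3: S(3,0) = 67.0411; S(3,1) = 59.3132; S(3,2) = 52.4761; S(3,3) = 46.4271
Terminal payoffs V(N, i) = max(K - S_T, 0):
  V(3,0) = 0.000000; V(3,1) = 0.000000; V(3,2) = 5.553923; V(3,3) = 11.602920
Backward induction: V(k, i) = exp(-r*dt) * [p * V(k+1, i) + (1-p) * V(k+1, i+1)].
  V(2,0) = exp(-r*dt) * [p*0.000000 + (1-p)*0.000000] = 0.000000
  V(2,1) = exp(-r*dt) * [p*0.000000 + (1-p)*5.553923] = 2.438235
  V(2,2) = exp(-r*dt) * [p*5.553923 + (1-p)*11.602920] = 8.160657
  V(1,0) = exp(-r*dt) * [p*0.000000 + (1-p)*2.438235] = 1.070413
  V(1,1) = exp(-r*dt) * [p*2.438235 + (1-p)*8.160657] = 4.929000
  V(0,0) = exp(-r*dt) * [p*1.070413 + (1-p)*4.929000] = 2.754963

Answer: Price = V(0,0) = 2.7550


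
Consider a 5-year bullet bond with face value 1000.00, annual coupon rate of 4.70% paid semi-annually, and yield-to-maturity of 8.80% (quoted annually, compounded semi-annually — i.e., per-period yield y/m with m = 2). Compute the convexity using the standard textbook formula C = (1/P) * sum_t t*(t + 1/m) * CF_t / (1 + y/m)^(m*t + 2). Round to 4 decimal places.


Coupon per period c = face * coupon_rate / m = 23.500000
Periods per year m = 2; per-period yield y/m = 0.044000
Number of cashflows N = 10
Cashflows (t years, CF_t, discount factor 1/(1+y/m)^(m*t), PV):
  t = 0.5000: CF_t = 23.500000, DF = 0.957854, PV = 22.509579
  t = 1.0000: CF_t = 23.500000, DF = 0.917485, PV = 21.560899
  t = 1.5000: CF_t = 23.500000, DF = 0.878817, PV = 20.652202
  t = 2.0000: CF_t = 23.500000, DF = 0.841779, PV = 19.781803
  t = 2.5000: CF_t = 23.500000, DF = 0.806302, PV = 18.948087
  t = 3.0000: CF_t = 23.500000, DF = 0.772320, PV = 18.149509
  t = 3.5000: CF_t = 23.500000, DF = 0.739770, PV = 17.384587
  t = 4.0000: CF_t = 23.500000, DF = 0.708592, PV = 16.651903
  t = 4.5000: CF_t = 23.500000, DF = 0.678728, PV = 15.950099
  t = 5.0000: CF_t = 1023.500000, DF = 0.650122, PV = 665.400098
Price P = sum_t PV_t = 836.988764
Convexity numerator sum_t t*(t + 1/m) * CF_t / (1+y/m)^(m*t + 2):
  t = 0.5000: term = 10.326101
  t = 1.0000: term = 29.672704
  t = 1.5000: term = 56.844261
  t = 2.0000: term = 90.747543
  t = 2.5000: term = 130.384401
  t = 3.0000: term = 174.844982
  t = 3.5000: term = 223.301382
  t = 4.0000: term = 275.001701
  t = 4.5000: term = 329.264489
  t = 5.0000: term = 16788.602898
Convexity = (1/P) * sum = 18108.990461 / 836.988764 = 21.635882

Answer: Convexity = 21.6359


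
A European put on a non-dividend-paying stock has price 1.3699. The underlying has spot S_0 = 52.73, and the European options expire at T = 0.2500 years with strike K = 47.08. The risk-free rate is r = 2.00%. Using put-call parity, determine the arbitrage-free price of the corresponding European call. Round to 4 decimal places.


Answer: Call price = 7.2547

Derivation:
Put-call parity: C - P = S_0 * exp(-qT) - K * exp(-rT).
S_0 * exp(-qT) = 52.7300 * 1.00000000 = 52.73000000
K * exp(-rT) = 47.0800 * 0.99501248 = 46.84518752
C = P + S*exp(-qT) - K*exp(-rT)
C = 1.3699 + 52.73000000 - 46.84518752 = 7.2547


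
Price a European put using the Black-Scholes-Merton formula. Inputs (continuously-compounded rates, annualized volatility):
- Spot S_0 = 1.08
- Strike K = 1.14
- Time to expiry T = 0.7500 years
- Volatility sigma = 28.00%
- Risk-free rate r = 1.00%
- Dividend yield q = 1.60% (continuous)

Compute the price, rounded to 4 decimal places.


Answer: Price = 0.1413

Derivation:
d1 = (ln(S/K) + (r - q + 0.5*sigma^2) * T) / (sigma * sqrt(T)) = -0.12028359
d2 = d1 - sigma * sqrt(T) = -0.36277071
exp(-rT) = 0.99252805; exp(-qT) = 0.98807171
P = K * exp(-rT) * N(-d2) - S_0 * exp(-qT) * N(-d1)
N(-d1) = 0.54787075; N(-d2) = 0.64161191
P = 1.1400 * 0.99252805 * 0.64161191 - 1.0800 * 0.98807171 * 0.54787075 = 0.1413


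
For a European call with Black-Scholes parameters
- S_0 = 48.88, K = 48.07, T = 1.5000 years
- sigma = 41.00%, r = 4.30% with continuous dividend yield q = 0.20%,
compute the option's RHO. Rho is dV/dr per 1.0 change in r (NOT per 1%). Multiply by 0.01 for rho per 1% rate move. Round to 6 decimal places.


d1 = 0.4068244657; d2 = -0.0953209316
phi(d1) = 0.3672576601; exp(-qT) = 0.9970044955; exp(-rT) = 0.9375361143
N(d2) = 0.4620299587
Rho = K*T*exp(-rT)*N(d2) = 48.0700 * 1.5000 * 0.9375361143 * 0.4620299587 = 31.233706

Answer: Rho = 31.233706


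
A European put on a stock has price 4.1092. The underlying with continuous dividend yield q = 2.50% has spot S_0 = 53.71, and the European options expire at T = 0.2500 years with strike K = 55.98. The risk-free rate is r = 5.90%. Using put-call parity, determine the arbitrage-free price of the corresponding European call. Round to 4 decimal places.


Put-call parity: C - P = S_0 * exp(-qT) - K * exp(-rT).
S_0 * exp(-qT) = 53.7100 * 0.99376949 = 53.37535934
K * exp(-rT) = 55.9800 * 0.98535825 = 55.16035474
C = P + S*exp(-qT) - K*exp(-rT)
C = 4.1092 + 53.37535934 - 55.16035474 = 2.3242

Answer: Call price = 2.3242


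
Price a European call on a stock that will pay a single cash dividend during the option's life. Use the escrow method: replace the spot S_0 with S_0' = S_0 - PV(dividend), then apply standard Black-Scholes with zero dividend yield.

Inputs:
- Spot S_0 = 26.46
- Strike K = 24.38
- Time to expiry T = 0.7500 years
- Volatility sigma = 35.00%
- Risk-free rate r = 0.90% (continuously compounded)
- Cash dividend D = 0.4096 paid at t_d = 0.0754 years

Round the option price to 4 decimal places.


PV(D) = D * exp(-r * t_d) = 0.4096 * 0.99932163 = 0.40932214
S_0' = S_0 - PV(D) = 26.4600 - 0.40932214 = 26.05067786
d1 = (ln(S_0'/K) + (r + sigma^2/2)*T) / (sigma*sqrt(T)) = 0.39249316
d2 = d1 - sigma*sqrt(T) = 0.08938426
exp(-rT) = 0.99327273
N(d1) = 0.65265307; N(d2) = 0.53561174
C = S_0' * N(d1) - K * exp(-rT) * N(d2) = 26.05067786 * 0.65265307 - 24.3800 * 0.99327273 * 0.53561174 = 4.0317

Answer: Price = 4.0317


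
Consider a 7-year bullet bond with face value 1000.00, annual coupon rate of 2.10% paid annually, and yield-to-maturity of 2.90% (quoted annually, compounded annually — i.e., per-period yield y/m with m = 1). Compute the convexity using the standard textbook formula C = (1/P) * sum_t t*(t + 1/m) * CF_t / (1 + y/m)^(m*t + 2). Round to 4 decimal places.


Coupon per period c = face * coupon_rate / m = 21.000000
Periods per year m = 1; per-period yield y/m = 0.029000
Number of cashflows N = 7
Cashflows (t years, CF_t, discount factor 1/(1+y/m)^(m*t), PV):
  t = 1.0000: CF_t = 21.000000, DF = 0.971817, PV = 20.408163
  t = 2.0000: CF_t = 21.000000, DF = 0.944429, PV = 19.833006
  t = 3.0000: CF_t = 21.000000, DF = 0.917812, PV = 19.274058
  t = 4.0000: CF_t = 21.000000, DF = 0.891946, PV = 18.730863
  t = 5.0000: CF_t = 21.000000, DF = 0.866808, PV = 18.202977
  t = 6.0000: CF_t = 21.000000, DF = 0.842379, PV = 17.689968
  t = 7.0000: CF_t = 1021.000000, DF = 0.818639, PV = 835.830315
Price P = sum_t PV_t = 949.969351
Convexity numerator sum_t t*(t + 1/m) * CF_t / (1+y/m)^(m*t + 2):
  t = 1.0000: term = 38.548117
  t = 2.0000: term = 112.385180
  t = 3.0000: term = 218.435724
  t = 4.0000: term = 353.799359
  t = 5.0000: term = 515.742506
  t = 6.0000: term = 701.690484
  t = 7.0000: term = 44205.407280
Convexity = (1/P) * sum = 46146.008650 / 949.969351 = 48.576313

Answer: Convexity = 48.5763


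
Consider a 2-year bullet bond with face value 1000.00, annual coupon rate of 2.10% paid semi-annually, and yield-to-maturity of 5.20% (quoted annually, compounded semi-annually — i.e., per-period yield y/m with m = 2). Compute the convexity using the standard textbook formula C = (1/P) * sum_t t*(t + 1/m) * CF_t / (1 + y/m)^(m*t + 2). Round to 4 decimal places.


Coupon per period c = face * coupon_rate / m = 10.500000
Periods per year m = 2; per-period yield y/m = 0.026000
Number of cashflows N = 4
Cashflows (t years, CF_t, discount factor 1/(1+y/m)^(m*t), PV):
  t = 0.5000: CF_t = 10.500000, DF = 0.974659, PV = 10.233918
  t = 1.0000: CF_t = 10.500000, DF = 0.949960, PV = 9.974579
  t = 1.5000: CF_t = 10.500000, DF = 0.925887, PV = 9.721812
  t = 2.0000: CF_t = 1010.500000, DF = 0.902424, PV = 911.899284
Price P = sum_t PV_t = 941.829593
Convexity numerator sum_t t*(t + 1/m) * CF_t / (1+y/m)^(m*t + 2):
  t = 0.5000: term = 4.860906
  t = 1.0000: term = 14.213175
  t = 1.5000: term = 27.705995
  t = 2.0000: term = 4331.338817
Convexity = (1/P) * sum = 4378.118893 / 941.829593 = 4.648526

Answer: Convexity = 4.6485


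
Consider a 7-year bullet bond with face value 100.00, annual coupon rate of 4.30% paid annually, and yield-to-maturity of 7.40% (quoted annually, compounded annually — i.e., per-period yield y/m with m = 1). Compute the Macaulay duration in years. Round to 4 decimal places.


Coupon per period c = face * coupon_rate / m = 4.300000
Periods per year m = 1; per-period yield y/m = 0.074000
Number of cashflows N = 7
Cashflows (t years, CF_t, discount factor 1/(1+y/m)^(m*t), PV):
  t = 1.0000: CF_t = 4.300000, DF = 0.931099, PV = 4.003724
  t = 2.0000: CF_t = 4.300000, DF = 0.866945, PV = 3.727863
  t = 3.0000: CF_t = 4.300000, DF = 0.807211, PV = 3.471008
  t = 4.0000: CF_t = 4.300000, DF = 0.751593, PV = 3.231851
  t = 5.0000: CF_t = 4.300000, DF = 0.699808, PV = 3.009172
  t = 6.0000: CF_t = 4.300000, DF = 0.651590, PV = 2.801836
  t = 7.0000: CF_t = 104.300000, DF = 0.606694, PV = 63.278232
Price P = sum_t PV_t = 83.523687
Macaulay numerator sum_t t * PV_t:
  t * PV_t at t = 1.0000: 4.003724
  t * PV_t at t = 2.0000: 7.455725
  t * PV_t at t = 3.0000: 10.413024
  t * PV_t at t = 4.0000: 12.927404
  t * PV_t at t = 5.0000: 15.045861
  t * PV_t at t = 6.0000: 16.811018
  t * PV_t at t = 7.0000: 442.947627
Macaulay duration D = (sum_t t * PV_t) / P = 509.604383 / 83.523687 = 6.101316

Answer: Macaulay duration = 6.1013 years


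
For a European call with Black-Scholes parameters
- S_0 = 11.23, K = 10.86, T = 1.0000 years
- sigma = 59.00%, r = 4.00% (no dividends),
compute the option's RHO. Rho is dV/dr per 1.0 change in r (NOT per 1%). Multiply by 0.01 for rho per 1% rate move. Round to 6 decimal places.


d1 = 0.4195804309; d2 = -0.1704195691
phi(d1) = 0.3653270124; exp(-qT) = 1.0000000000; exp(-rT) = 0.9607894392
N(d2) = 0.4323400917
Rho = K*T*exp(-rT)*N(d2) = 10.8600 * 1.0000 * 0.9607894392 * 0.4323400917 = 4.511111

Answer: Rho = 4.511111


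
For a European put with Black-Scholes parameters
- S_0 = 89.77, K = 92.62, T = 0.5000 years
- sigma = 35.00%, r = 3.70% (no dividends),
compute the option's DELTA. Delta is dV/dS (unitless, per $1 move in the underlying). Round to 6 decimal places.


d1 = 0.0722087049; d2 = -0.1752786685
phi(d1) = 0.3979035731; exp(-qT) = 1.0000000000; exp(-rT) = 0.9816700746
N(-d1) = 0.4712179089
Delta = -exp(-qT) * N(-d1) = -1.0000000000 * 0.4712179089 = -0.471218

Answer: Delta = -0.471218


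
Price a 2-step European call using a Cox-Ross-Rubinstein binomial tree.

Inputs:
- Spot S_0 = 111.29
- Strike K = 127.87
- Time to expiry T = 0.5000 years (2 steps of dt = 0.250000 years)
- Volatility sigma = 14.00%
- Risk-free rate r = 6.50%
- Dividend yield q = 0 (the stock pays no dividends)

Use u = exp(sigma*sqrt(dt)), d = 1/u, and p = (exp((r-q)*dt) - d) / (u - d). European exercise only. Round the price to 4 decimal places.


Answer: Price = V(0,0) = 0.0501

Derivation:
dt = T/N = 0.250000
u = exp(sigma*sqrt(dt)) = 1.072508; d = 1/u = 0.932394
p = (exp((r-q)*dt) - d) / (u - d) = 0.599431
Discount per step: exp(-r*dt) = 0.983881
Stock lattice S(k, i) with i counting down-moves:
  k=0: S(0,0) = 111.2900
  k=1: S(1,0) = 119.3594; S(1,1) = 103.7661
  k=2: S(2,0) = 128.0140; S(2,1) = 111.2900; S(2,2) = 96.7509
Terminal payoffs V(N, i) = max(S_T - K, 0):
  V(2,0) = 0.143971; V(2,1) = 0.000000; V(2,2) = 0.000000
Backward induction: V(k, i) = exp(-r*dt) * [p * V(k+1, i) + (1-p) * V(k+1, i+1)].
  V(1,0) = exp(-r*dt) * [p*0.143971 + (1-p)*0.000000] = 0.084910
  V(1,1) = exp(-r*dt) * [p*0.000000 + (1-p)*0.000000] = 0.000000
  V(0,0) = exp(-r*dt) * [p*0.084910 + (1-p)*0.000000] = 0.050077


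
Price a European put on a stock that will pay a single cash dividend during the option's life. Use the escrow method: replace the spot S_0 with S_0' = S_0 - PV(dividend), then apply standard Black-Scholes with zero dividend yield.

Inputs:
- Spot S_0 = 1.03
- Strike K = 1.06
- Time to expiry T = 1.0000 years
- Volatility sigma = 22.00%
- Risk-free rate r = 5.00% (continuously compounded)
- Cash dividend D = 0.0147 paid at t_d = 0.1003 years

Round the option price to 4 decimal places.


Answer: Price = 0.0851

Derivation:
PV(D) = D * exp(-r * t_d) = 0.0147 * 0.99499755 = 0.01462646
S_0' = S_0 - PV(D) = 1.0300 - 0.01462646 = 1.01537354
d1 = (ln(S_0'/K) + (r + sigma^2/2)*T) / (sigma*sqrt(T)) = 0.14176206
d2 = d1 - sigma*sqrt(T) = -0.07823794
exp(-rT) = 0.95122942
N(-d1) = 0.44363398; N(-d2) = 0.53118061
P = K * exp(-rT) * N(-d2) - S_0' * N(-d1) = 1.0600 * 0.95122942 * 0.53118061 - 1.01537354 * 0.44363398 = 0.0851


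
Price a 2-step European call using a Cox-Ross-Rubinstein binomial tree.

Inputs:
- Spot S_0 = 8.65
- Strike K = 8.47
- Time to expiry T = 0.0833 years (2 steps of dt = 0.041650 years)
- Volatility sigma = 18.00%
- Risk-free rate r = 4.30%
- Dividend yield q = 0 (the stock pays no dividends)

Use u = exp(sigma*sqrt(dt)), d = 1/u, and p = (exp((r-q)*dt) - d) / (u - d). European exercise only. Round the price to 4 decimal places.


Answer: Price = V(0,0) = 0.3116

Derivation:
dt = T/N = 0.041650
u = exp(sigma*sqrt(dt)) = 1.037418; d = 1/u = 0.963932
p = (exp((r-q)*dt) - d) / (u - d) = 0.515210
Discount per step: exp(-r*dt) = 0.998211
Stock lattice S(k, i) with i counting down-moves:
  k=0: S(0,0) = 8.6500
  k=1: S(1,0) = 8.9737; S(1,1) = 8.3380
  k=2: S(2,0) = 9.3094; S(2,1) = 8.6500; S(2,2) = 8.0373
Terminal payoffs V(N, i) = max(S_T - K, 0):
  V(2,0) = 0.839443; V(2,1) = 0.180000; V(2,2) = 0.000000
Backward induction: V(k, i) = exp(-r*dt) * [p * V(k+1, i) + (1-p) * V(k+1, i+1)].
  V(1,0) = exp(-r*dt) * [p*0.839443 + (1-p)*0.180000] = 0.518822
  V(1,1) = exp(-r*dt) * [p*0.180000 + (1-p)*0.000000] = 0.092572
  V(0,0) = exp(-r*dt) * [p*0.518822 + (1-p)*0.092572] = 0.311622


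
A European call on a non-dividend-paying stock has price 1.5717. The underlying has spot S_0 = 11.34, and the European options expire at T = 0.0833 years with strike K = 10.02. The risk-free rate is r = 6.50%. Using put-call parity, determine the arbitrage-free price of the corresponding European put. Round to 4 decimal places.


Put-call parity: C - P = S_0 * exp(-qT) - K * exp(-rT).
S_0 * exp(-qT) = 11.3400 * 1.00000000 = 11.34000000
K * exp(-rT) = 10.0200 * 0.99460013 = 9.96589332
P = C - S*exp(-qT) + K*exp(-rT)
P = 1.5717 - 11.34000000 + 9.96589332 = 0.1976

Answer: Put price = 0.1976


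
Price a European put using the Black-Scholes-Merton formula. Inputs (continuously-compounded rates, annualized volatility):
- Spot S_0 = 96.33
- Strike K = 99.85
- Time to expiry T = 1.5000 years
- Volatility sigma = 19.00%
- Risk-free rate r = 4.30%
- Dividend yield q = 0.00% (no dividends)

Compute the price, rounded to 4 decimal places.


Answer: Price = 7.5044

Derivation:
d1 = (ln(S/K) + (r - q + 0.5*sigma^2) * T) / (sigma * sqrt(T)) = 0.23930113
d2 = d1 - sigma * sqrt(T) = 0.00659960
exp(-rT) = 0.93753611; exp(-qT) = 1.00000000
P = K * exp(-rT) * N(-d2) - S_0 * exp(-qT) * N(-d1)
N(-d1) = 0.40543605; N(-d2) = 0.49736716
P = 99.8500 * 0.93753611 * 0.49736716 - 96.3300 * 1.00000000 * 0.40543605 = 7.5044


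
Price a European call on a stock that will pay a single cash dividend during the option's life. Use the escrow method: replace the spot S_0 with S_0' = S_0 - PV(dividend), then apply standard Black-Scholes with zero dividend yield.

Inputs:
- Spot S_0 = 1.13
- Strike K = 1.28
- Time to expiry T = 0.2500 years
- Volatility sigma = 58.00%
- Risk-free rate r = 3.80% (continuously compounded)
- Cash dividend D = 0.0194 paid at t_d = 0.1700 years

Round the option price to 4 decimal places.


Answer: Price = 0.0724

Derivation:
PV(D) = D * exp(-r * t_d) = 0.0194 * 0.99356082 = 0.01927508
S_0' = S_0 - PV(D) = 1.1300 - 0.01927508 = 1.11072492
d1 = (ln(S_0'/K) + (r + sigma^2/2)*T) / (sigma*sqrt(T)) = -0.31136964
d2 = d1 - sigma*sqrt(T) = -0.60136964
exp(-rT) = 0.99054498
N(d1) = 0.37775982; N(d2) = 0.27379691
C = S_0' * N(d1) - K * exp(-rT) * N(d2) = 1.11072492 * 0.37775982 - 1.2800 * 0.99054498 * 0.27379691 = 0.0724


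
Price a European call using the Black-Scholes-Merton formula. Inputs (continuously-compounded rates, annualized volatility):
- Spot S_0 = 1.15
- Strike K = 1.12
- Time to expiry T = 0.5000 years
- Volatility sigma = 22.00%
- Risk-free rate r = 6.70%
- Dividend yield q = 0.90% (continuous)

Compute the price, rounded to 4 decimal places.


Answer: Price = 0.1043

Derivation:
d1 = (ln(S/K) + (r - q + 0.5*sigma^2) * T) / (sigma * sqrt(T)) = 0.43412022
d2 = d1 - sigma * sqrt(T) = 0.27855673
exp(-rT) = 0.96705491; exp(-qT) = 0.99551011
C = S_0 * exp(-qT) * N(d1) - K * exp(-rT) * N(d2)
N(d1) = 0.66789943; N(d2) = 0.60970749
C = 1.1500 * 0.99551011 * 0.66789943 - 1.1200 * 0.96705491 * 0.60970749 = 0.1043


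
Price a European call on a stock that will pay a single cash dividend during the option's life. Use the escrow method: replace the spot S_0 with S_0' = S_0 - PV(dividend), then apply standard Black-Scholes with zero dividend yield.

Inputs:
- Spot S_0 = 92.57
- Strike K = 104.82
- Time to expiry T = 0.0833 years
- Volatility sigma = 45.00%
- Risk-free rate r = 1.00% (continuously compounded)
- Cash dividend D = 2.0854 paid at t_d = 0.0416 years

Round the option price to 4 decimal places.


PV(D) = D * exp(-r * t_d) = 2.0854 * 0.99958409 = 2.08453265
S_0' = S_0 - PV(D) = 92.5700 - 2.08453265 = 90.48546735
d1 = (ln(S_0'/K) + (r + sigma^2/2)*T) / (sigma*sqrt(T)) = -1.06090636
d2 = d1 - sigma*sqrt(T) = -1.19078418
exp(-rT) = 0.99916735
N(d1) = 0.14436623; N(d2) = 0.11686916
C = S_0' * N(d1) - K * exp(-rT) * N(d2) = 90.48546735 * 0.14436623 - 104.8200 * 0.99916735 * 0.11686916 = 0.8230

Answer: Price = 0.8230


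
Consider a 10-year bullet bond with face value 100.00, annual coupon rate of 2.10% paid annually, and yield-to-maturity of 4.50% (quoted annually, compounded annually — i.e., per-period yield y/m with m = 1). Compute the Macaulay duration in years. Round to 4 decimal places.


Answer: Macaulay duration = 9.0027 years

Derivation:
Coupon per period c = face * coupon_rate / m = 2.100000
Periods per year m = 1; per-period yield y/m = 0.045000
Number of cashflows N = 10
Cashflows (t years, CF_t, discount factor 1/(1+y/m)^(m*t), PV):
  t = 1.0000: CF_t = 2.100000, DF = 0.956938, PV = 2.009569
  t = 2.0000: CF_t = 2.100000, DF = 0.915730, PV = 1.923033
  t = 3.0000: CF_t = 2.100000, DF = 0.876297, PV = 1.840223
  t = 4.0000: CF_t = 2.100000, DF = 0.838561, PV = 1.760979
  t = 5.0000: CF_t = 2.100000, DF = 0.802451, PV = 1.685147
  t = 6.0000: CF_t = 2.100000, DF = 0.767896, PV = 1.612581
  t = 7.0000: CF_t = 2.100000, DF = 0.734828, PV = 1.543140
  t = 8.0000: CF_t = 2.100000, DF = 0.703185, PV = 1.476689
  t = 9.0000: CF_t = 2.100000, DF = 0.672904, PV = 1.413099
  t = 10.0000: CF_t = 102.100000, DF = 0.643928, PV = 65.745016
Price P = sum_t PV_t = 81.009476
Macaulay numerator sum_t t * PV_t:
  t * PV_t at t = 1.0000: 2.009569
  t * PV_t at t = 2.0000: 3.846066
  t * PV_t at t = 3.0000: 5.520669
  t * PV_t at t = 4.0000: 7.043915
  t * PV_t at t = 5.0000: 8.425736
  t * PV_t at t = 6.0000: 9.675486
  t * PV_t at t = 7.0000: 10.801978
  t * PV_t at t = 8.0000: 11.813510
  t * PV_t at t = 9.0000: 12.717894
  t * PV_t at t = 10.0000: 657.450163
Macaulay duration D = (sum_t t * PV_t) / P = 729.304987 / 81.009476 = 9.002712


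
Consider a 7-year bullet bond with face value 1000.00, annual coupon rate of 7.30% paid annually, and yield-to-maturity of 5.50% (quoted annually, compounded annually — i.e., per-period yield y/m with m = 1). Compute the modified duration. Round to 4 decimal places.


Answer: Modified duration = 5.4886

Derivation:
Coupon per period c = face * coupon_rate / m = 73.000000
Periods per year m = 1; per-period yield y/m = 0.055000
Number of cashflows N = 7
Cashflows (t years, CF_t, discount factor 1/(1+y/m)^(m*t), PV):
  t = 1.0000: CF_t = 73.000000, DF = 0.947867, PV = 69.194313
  t = 2.0000: CF_t = 73.000000, DF = 0.898452, PV = 65.587026
  t = 3.0000: CF_t = 73.000000, DF = 0.851614, PV = 62.167797
  t = 4.0000: CF_t = 73.000000, DF = 0.807217, PV = 58.926822
  t = 5.0000: CF_t = 73.000000, DF = 0.765134, PV = 55.854808
  t = 6.0000: CF_t = 73.000000, DF = 0.725246, PV = 52.942946
  t = 7.0000: CF_t = 1073.000000, DF = 0.687437, PV = 737.619696
Price P = sum_t PV_t = 1102.293408
First compute Macaulay numerator sum_t t * PV_t:
  t * PV_t at t = 1.0000: 69.194313
  t * PV_t at t = 2.0000: 131.174053
  t * PV_t at t = 3.0000: 186.503392
  t * PV_t at t = 4.0000: 235.707289
  t * PV_t at t = 5.0000: 279.274039
  t * PV_t at t = 6.0000: 317.657675
  t * PV_t at t = 7.0000: 5163.337869
Macaulay duration D = 6382.848630 / 1102.293408 = 5.790517
Modified duration = D / (1 + y/m) = 5.790517 / (1 + 0.055000) = 5.488642


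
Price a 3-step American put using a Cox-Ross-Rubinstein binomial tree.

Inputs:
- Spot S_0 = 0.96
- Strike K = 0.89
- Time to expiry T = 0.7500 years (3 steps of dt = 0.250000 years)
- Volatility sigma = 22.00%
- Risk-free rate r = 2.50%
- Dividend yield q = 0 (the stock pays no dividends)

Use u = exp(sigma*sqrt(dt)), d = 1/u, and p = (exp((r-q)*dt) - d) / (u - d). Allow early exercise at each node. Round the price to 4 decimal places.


dt = T/N = 0.250000
u = exp(sigma*sqrt(dt)) = 1.116278; d = 1/u = 0.895834
p = (exp((r-q)*dt) - d) / (u - d) = 0.500968
Discount per step: exp(-r*dt) = 0.993769
Stock lattice S(k, i) with i counting down-moves:
  k=0: S(0,0) = 0.9600
  k=1: S(1,0) = 1.0716; S(1,1) = 0.8600
  k=2: S(2,0) = 1.1962; S(2,1) = 0.9600; S(2,2) = 0.7704
  k=3: S(3,0) = 1.3353; S(3,1) = 1.0716; S(3,2) = 0.8600; S(3,3) = 0.6902
Terminal payoffs V(N, i) = max(K - S_T, 0):
  V(3,0) = 0.000000; V(3,1) = 0.000000; V(3,2) = 0.029999; V(3,3) = 0.199833
Backward induction: V(k, i) = exp(-r*dt) * [p * V(k+1, i) + (1-p) * V(k+1, i+1)]; then take max(V_cont, immediate exercise) for American.
  V(2,0) = exp(-r*dt) * [p*0.000000 + (1-p)*0.000000] = 0.000000; exercise = 0.000000; V(2,0) = max -> 0.000000
  V(2,1) = exp(-r*dt) * [p*0.000000 + (1-p)*0.029999] = 0.014877; exercise = 0.000000; V(2,1) = max -> 0.014877
  V(2,2) = exp(-r*dt) * [p*0.029999 + (1-p)*0.199833] = 0.114037; exercise = 0.119582; V(2,2) = max -> 0.119582
  V(1,0) = exp(-r*dt) * [p*0.000000 + (1-p)*0.014877] = 0.007378; exercise = 0.000000; V(1,0) = max -> 0.007378
  V(1,1) = exp(-r*dt) * [p*0.014877 + (1-p)*0.119582] = 0.066710; exercise = 0.029999; V(1,1) = max -> 0.066710
  V(0,0) = exp(-r*dt) * [p*0.007378 + (1-p)*0.066710] = 0.036756; exercise = 0.000000; V(0,0) = max -> 0.036756

Answer: Price = V(0,0) = 0.0368


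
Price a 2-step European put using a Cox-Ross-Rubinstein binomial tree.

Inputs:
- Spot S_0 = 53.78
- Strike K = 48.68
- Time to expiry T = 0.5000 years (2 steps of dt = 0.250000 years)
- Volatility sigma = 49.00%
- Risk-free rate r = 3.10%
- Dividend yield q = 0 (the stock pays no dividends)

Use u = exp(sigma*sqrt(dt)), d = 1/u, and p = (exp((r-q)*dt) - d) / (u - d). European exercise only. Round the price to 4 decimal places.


Answer: Price = V(0,0) = 4.6050

Derivation:
dt = T/N = 0.250000
u = exp(sigma*sqrt(dt)) = 1.277621; d = 1/u = 0.782705
p = (exp((r-q)*dt) - d) / (u - d) = 0.454775
Discount per step: exp(-r*dt) = 0.992280
Stock lattice S(k, i) with i counting down-moves:
  k=0: S(0,0) = 53.7800
  k=1: S(1,0) = 68.7105; S(1,1) = 42.0939
  k=2: S(2,0) = 87.7860; S(2,1) = 53.7800; S(2,2) = 32.9470
Terminal payoffs V(N, i) = max(K - S_T, 0):
  V(2,0) = 0.000000; V(2,1) = 0.000000; V(2,2) = 15.732953
Backward induction: V(k, i) = exp(-r*dt) * [p * V(k+1, i) + (1-p) * V(k+1, i+1)].
  V(1,0) = exp(-r*dt) * [p*0.000000 + (1-p)*0.000000] = 0.000000
  V(1,1) = exp(-r*dt) * [p*0.000000 + (1-p)*15.732953] = 8.511783
  V(0,0) = exp(-r*dt) * [p*0.000000 + (1-p)*8.511783] = 4.605013


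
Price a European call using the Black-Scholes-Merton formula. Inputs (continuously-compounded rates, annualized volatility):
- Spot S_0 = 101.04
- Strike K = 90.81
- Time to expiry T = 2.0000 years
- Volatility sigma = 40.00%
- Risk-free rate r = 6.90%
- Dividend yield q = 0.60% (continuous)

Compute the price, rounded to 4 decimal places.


d1 = (ln(S/K) + (r - q + 0.5*sigma^2) * T) / (sigma * sqrt(T)) = 0.69428528
d2 = d1 - sigma * sqrt(T) = 0.12859986
exp(-rT) = 0.87109869; exp(-qT) = 0.98807171
C = S_0 * exp(-qT) * N(d1) - K * exp(-rT) * N(d2)
N(d1) = 0.75624834; N(d2) = 0.55116286
C = 101.0400 * 0.98807171 * 0.75624834 - 90.8100 * 0.87109869 * 0.55116286 = 31.9004

Answer: Price = 31.9004


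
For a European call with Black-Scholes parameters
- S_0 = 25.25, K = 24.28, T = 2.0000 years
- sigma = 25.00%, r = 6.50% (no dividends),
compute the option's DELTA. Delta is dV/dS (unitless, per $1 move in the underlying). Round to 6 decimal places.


Answer: Delta = 0.743853

Derivation:
d1 = 0.6552707333; d2 = 0.3017173428
phi(d1) = 0.3218632863; exp(-qT) = 1.0000000000; exp(-rT) = 0.8780954309
N(d1) = 0.7438532698
Delta = exp(-qT) * N(d1) = 1.0000000000 * 0.7438532698 = 0.743853


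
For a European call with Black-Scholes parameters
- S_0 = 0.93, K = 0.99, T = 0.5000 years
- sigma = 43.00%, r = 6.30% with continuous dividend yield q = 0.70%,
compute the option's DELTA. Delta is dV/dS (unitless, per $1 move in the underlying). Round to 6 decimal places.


Answer: Delta = 0.513553

Derivation:
d1 = 0.0384950347; d2 = -0.2655608813
phi(d1) = 0.3986468000; exp(-qT) = 0.9965061179; exp(-rT) = 0.9689909565
N(d1) = 0.5153535048
Delta = exp(-qT) * N(d1) = 0.9965061179 * 0.5153535048 = 0.513553


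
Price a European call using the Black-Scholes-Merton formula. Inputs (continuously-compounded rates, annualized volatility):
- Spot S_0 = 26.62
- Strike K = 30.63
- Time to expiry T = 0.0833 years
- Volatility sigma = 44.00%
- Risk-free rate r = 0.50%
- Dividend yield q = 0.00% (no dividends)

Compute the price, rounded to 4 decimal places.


Answer: Price = 0.2476

Derivation:
d1 = (ln(S/K) + (r - q + 0.5*sigma^2) * T) / (sigma * sqrt(T)) = -1.03815617
d2 = d1 - sigma * sqrt(T) = -1.16514782
exp(-rT) = 0.99958359; exp(-qT) = 1.00000000
C = S_0 * exp(-qT) * N(d1) - K * exp(-rT) * N(d2)
N(d1) = 0.14959868; N(d2) = 0.12197958
C = 26.6200 * 1.00000000 * 0.14959868 - 30.6300 * 0.99958359 * 0.12197958 = 0.2476


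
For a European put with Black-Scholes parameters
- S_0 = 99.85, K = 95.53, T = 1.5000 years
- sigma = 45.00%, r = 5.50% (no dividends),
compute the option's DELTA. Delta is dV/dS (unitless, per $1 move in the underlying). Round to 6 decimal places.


Answer: Delta = -0.306601

Derivation:
d1 = 0.5055088653; d2 = -0.0456263269
phi(d1) = 0.3510915934; exp(-qT) = 1.0000000000; exp(-rT) = 0.9208114379
N(-d1) = 0.3066007367
Delta = -exp(-qT) * N(-d1) = -1.0000000000 * 0.3066007367 = -0.306601


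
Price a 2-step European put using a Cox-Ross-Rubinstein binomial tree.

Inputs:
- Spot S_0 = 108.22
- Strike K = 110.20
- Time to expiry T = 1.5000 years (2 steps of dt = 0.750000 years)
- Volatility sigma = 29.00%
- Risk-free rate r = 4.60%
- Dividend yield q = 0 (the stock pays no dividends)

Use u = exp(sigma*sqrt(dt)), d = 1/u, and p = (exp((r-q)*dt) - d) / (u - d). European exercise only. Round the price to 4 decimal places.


dt = T/N = 0.750000
u = exp(sigma*sqrt(dt)) = 1.285500; d = 1/u = 0.777908
p = (exp((r-q)*dt) - d) / (u - d) = 0.506695
Discount per step: exp(-r*dt) = 0.966088
Stock lattice S(k, i) with i counting down-moves:
  k=0: S(0,0) = 108.2200
  k=1: S(1,0) = 139.1168; S(1,1) = 84.1852
  k=2: S(2,0) = 178.8345; S(2,1) = 108.2200; S(2,2) = 65.4883
Terminal payoffs V(N, i) = max(K - S_T, 0):
  V(2,0) = 0.000000; V(2,1) = 1.980000; V(2,2) = 44.711703
Backward induction: V(k, i) = exp(-r*dt) * [p * V(k+1, i) + (1-p) * V(k+1, i+1)].
  V(1,0) = exp(-r*dt) * [p*0.000000 + (1-p)*1.980000] = 0.943621
  V(1,1) = exp(-r*dt) * [p*1.980000 + (1-p)*44.711703] = 22.277761
  V(0,0) = exp(-r*dt) * [p*0.943621 + (1-p)*22.277761] = 11.078961

Answer: Price = V(0,0) = 11.0790


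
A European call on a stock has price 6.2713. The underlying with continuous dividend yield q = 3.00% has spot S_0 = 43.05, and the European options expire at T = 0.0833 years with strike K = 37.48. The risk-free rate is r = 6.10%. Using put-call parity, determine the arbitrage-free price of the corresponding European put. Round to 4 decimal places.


Put-call parity: C - P = S_0 * exp(-qT) - K * exp(-rT).
S_0 * exp(-qT) = 43.0500 * 0.99750412 = 42.94255236
K * exp(-rT) = 37.4800 * 0.99493159 = 37.29003592
P = C - S*exp(-qT) + K*exp(-rT)
P = 6.2713 - 42.94255236 + 37.29003592 = 0.6188

Answer: Put price = 0.6188


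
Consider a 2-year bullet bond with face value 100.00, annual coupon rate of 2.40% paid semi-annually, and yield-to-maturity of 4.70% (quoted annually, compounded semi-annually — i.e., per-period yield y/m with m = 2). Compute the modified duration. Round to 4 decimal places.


Coupon per period c = face * coupon_rate / m = 1.200000
Periods per year m = 2; per-period yield y/m = 0.023500
Number of cashflows N = 4
Cashflows (t years, CF_t, discount factor 1/(1+y/m)^(m*t), PV):
  t = 0.5000: CF_t = 1.200000, DF = 0.977040, PV = 1.172447
  t = 1.0000: CF_t = 1.200000, DF = 0.954606, PV = 1.145528
  t = 1.5000: CF_t = 1.200000, DF = 0.932688, PV = 1.119226
  t = 2.0000: CF_t = 101.200000, DF = 0.911273, PV = 92.220851
Price P = sum_t PV_t = 95.658052
First compute Macaulay numerator sum_t t * PV_t:
  t * PV_t at t = 0.5000: 0.586224
  t * PV_t at t = 1.0000: 1.145528
  t * PV_t at t = 1.5000: 1.678839
  t * PV_t at t = 2.0000: 184.441702
Macaulay duration D = 187.852292 / 95.658052 = 1.963790
Modified duration = D / (1 + y/m) = 1.963790 / (1 + 0.023500) = 1.918700

Answer: Modified duration = 1.9187


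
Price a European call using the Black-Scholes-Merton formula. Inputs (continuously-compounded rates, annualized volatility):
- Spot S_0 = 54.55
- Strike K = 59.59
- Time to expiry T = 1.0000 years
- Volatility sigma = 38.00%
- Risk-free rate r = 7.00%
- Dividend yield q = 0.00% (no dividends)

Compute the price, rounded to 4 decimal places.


Answer: Price = 7.8003

Derivation:
d1 = (ln(S/K) + (r - q + 0.5*sigma^2) * T) / (sigma * sqrt(T)) = 0.14165773
d2 = d1 - sigma * sqrt(T) = -0.23834227
exp(-rT) = 0.93239382; exp(-qT) = 1.00000000
C = S_0 * exp(-qT) * N(d1) - K * exp(-rT) * N(d2)
N(d1) = 0.55632482; N(d2) = 0.40580782
C = 54.5500 * 1.00000000 * 0.55632482 - 59.5900 * 0.93239382 * 0.40580782 = 7.8003


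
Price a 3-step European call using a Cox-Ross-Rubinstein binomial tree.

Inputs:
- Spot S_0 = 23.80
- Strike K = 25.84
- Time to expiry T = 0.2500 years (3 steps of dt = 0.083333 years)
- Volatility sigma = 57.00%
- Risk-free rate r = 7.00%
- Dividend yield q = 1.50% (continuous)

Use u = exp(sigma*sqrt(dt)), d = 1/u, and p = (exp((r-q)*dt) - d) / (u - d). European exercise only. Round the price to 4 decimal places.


Answer: Price = V(0,0) = 2.1365

Derivation:
dt = T/N = 0.083333
u = exp(sigma*sqrt(dt)) = 1.178856; d = 1/u = 0.848280
p = (exp((r-q)*dt) - d) / (u - d) = 0.472853
Discount per step: exp(-r*dt) = 0.994184
Stock lattice S(k, i) with i counting down-moves:
  k=0: S(0,0) = 23.8000
  k=1: S(1,0) = 28.0568; S(1,1) = 20.1891
  k=2: S(2,0) = 33.0749; S(2,1) = 23.8000; S(2,2) = 17.1260
  k=3: S(3,0) = 38.9906; S(3,1) = 28.0568; S(3,2) = 20.1891; S(3,3) = 14.5276
Terminal payoffs V(N, i) = max(S_T - K, 0):
  V(3,0) = 13.150579; V(3,1) = 2.216783; V(3,2) = 0.000000; V(3,3) = 0.000000
Backward induction: V(k, i) = exp(-r*dt) * [p * V(k+1, i) + (1-p) * V(k+1, i+1)].
  V(2,0) = exp(-r*dt) * [p*13.150579 + (1-p)*2.216783] = 7.343895
  V(2,1) = exp(-r*dt) * [p*2.216783 + (1-p)*0.000000] = 1.042115
  V(2,2) = exp(-r*dt) * [p*0.000000 + (1-p)*0.000000] = 0.000000
  V(1,0) = exp(-r*dt) * [p*7.343895 + (1-p)*1.042115] = 3.998537
  V(1,1) = exp(-r*dt) * [p*1.042115 + (1-p)*0.000000] = 0.489901
  V(0,0) = exp(-r*dt) * [p*3.998537 + (1-p)*0.489901] = 2.136470


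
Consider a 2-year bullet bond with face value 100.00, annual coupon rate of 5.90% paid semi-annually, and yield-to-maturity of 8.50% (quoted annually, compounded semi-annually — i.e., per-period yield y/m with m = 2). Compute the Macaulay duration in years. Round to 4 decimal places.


Answer: Macaulay duration = 1.9133 years

Derivation:
Coupon per period c = face * coupon_rate / m = 2.950000
Periods per year m = 2; per-period yield y/m = 0.042500
Number of cashflows N = 4
Cashflows (t years, CF_t, discount factor 1/(1+y/m)^(m*t), PV):
  t = 0.5000: CF_t = 2.950000, DF = 0.959233, PV = 2.829736
  t = 1.0000: CF_t = 2.950000, DF = 0.920127, PV = 2.714375
  t = 1.5000: CF_t = 2.950000, DF = 0.882616, PV = 2.603717
  t = 2.0000: CF_t = 102.950000, DF = 0.846634, PV = 87.160978
Price P = sum_t PV_t = 95.308807
Macaulay numerator sum_t t * PV_t:
  t * PV_t at t = 0.5000: 1.414868
  t * PV_t at t = 1.0000: 2.714375
  t * PV_t at t = 1.5000: 3.905576
  t * PV_t at t = 2.0000: 174.321957
Macaulay duration D = (sum_t t * PV_t) / P = 182.356776 / 95.308807 = 1.913326
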